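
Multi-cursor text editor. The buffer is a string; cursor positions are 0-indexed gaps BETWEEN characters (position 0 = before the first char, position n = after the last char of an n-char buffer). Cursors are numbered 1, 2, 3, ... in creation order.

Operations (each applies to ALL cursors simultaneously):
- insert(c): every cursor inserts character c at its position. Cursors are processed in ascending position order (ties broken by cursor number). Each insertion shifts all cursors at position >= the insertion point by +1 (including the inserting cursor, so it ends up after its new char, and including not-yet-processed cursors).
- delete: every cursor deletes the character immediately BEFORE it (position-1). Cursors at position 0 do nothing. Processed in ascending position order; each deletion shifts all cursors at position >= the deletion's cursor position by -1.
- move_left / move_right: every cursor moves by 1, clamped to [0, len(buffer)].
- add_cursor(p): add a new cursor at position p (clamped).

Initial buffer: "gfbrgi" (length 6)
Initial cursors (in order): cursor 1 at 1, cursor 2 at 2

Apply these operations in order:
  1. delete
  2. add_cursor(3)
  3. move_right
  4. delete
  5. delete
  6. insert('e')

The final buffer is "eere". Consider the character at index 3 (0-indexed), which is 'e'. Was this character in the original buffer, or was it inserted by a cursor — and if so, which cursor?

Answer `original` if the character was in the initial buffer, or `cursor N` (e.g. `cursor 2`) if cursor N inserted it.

After op 1 (delete): buffer="brgi" (len 4), cursors c1@0 c2@0, authorship ....
After op 2 (add_cursor(3)): buffer="brgi" (len 4), cursors c1@0 c2@0 c3@3, authorship ....
After op 3 (move_right): buffer="brgi" (len 4), cursors c1@1 c2@1 c3@4, authorship ....
After op 4 (delete): buffer="rg" (len 2), cursors c1@0 c2@0 c3@2, authorship ..
After op 5 (delete): buffer="r" (len 1), cursors c1@0 c2@0 c3@1, authorship .
After op 6 (insert('e')): buffer="eere" (len 4), cursors c1@2 c2@2 c3@4, authorship 12.3
Authorship (.=original, N=cursor N): 1 2 . 3
Index 3: author = 3

Answer: cursor 3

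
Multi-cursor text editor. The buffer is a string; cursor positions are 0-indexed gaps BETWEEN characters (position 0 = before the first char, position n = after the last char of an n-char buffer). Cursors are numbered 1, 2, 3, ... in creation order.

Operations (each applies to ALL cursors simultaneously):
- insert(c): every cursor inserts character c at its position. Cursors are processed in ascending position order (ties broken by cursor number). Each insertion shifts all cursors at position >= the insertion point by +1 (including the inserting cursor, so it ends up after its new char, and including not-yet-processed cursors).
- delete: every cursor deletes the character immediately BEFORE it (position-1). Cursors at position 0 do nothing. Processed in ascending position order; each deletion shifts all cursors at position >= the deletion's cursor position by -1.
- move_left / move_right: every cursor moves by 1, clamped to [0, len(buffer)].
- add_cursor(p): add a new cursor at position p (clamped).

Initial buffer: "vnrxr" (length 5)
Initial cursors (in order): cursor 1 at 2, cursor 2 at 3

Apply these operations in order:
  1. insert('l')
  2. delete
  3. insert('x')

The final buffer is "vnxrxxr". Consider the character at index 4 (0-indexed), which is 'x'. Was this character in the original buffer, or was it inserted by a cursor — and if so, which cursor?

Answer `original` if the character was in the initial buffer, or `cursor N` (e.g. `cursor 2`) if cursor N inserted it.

Answer: cursor 2

Derivation:
After op 1 (insert('l')): buffer="vnlrlxr" (len 7), cursors c1@3 c2@5, authorship ..1.2..
After op 2 (delete): buffer="vnrxr" (len 5), cursors c1@2 c2@3, authorship .....
After op 3 (insert('x')): buffer="vnxrxxr" (len 7), cursors c1@3 c2@5, authorship ..1.2..
Authorship (.=original, N=cursor N): . . 1 . 2 . .
Index 4: author = 2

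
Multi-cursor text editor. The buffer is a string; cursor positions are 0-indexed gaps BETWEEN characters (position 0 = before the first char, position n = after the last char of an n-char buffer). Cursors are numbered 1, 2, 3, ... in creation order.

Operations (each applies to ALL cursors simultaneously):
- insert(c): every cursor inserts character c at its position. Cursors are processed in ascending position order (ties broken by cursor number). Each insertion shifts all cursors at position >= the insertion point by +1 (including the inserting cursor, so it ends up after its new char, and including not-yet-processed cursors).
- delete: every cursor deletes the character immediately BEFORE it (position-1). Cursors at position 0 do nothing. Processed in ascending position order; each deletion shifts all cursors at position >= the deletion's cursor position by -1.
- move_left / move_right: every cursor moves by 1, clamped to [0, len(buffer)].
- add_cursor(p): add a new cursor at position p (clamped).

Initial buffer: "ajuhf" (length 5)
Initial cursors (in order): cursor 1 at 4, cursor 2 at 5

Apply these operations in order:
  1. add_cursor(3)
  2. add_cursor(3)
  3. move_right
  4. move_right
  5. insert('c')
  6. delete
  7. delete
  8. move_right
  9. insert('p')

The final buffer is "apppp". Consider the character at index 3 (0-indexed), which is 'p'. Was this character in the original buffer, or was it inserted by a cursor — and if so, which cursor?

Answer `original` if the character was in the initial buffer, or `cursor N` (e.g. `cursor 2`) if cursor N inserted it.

After op 1 (add_cursor(3)): buffer="ajuhf" (len 5), cursors c3@3 c1@4 c2@5, authorship .....
After op 2 (add_cursor(3)): buffer="ajuhf" (len 5), cursors c3@3 c4@3 c1@4 c2@5, authorship .....
After op 3 (move_right): buffer="ajuhf" (len 5), cursors c3@4 c4@4 c1@5 c2@5, authorship .....
After op 4 (move_right): buffer="ajuhf" (len 5), cursors c1@5 c2@5 c3@5 c4@5, authorship .....
After op 5 (insert('c')): buffer="ajuhfcccc" (len 9), cursors c1@9 c2@9 c3@9 c4@9, authorship .....1234
After op 6 (delete): buffer="ajuhf" (len 5), cursors c1@5 c2@5 c3@5 c4@5, authorship .....
After op 7 (delete): buffer="a" (len 1), cursors c1@1 c2@1 c3@1 c4@1, authorship .
After op 8 (move_right): buffer="a" (len 1), cursors c1@1 c2@1 c3@1 c4@1, authorship .
After op 9 (insert('p')): buffer="apppp" (len 5), cursors c1@5 c2@5 c3@5 c4@5, authorship .1234
Authorship (.=original, N=cursor N): . 1 2 3 4
Index 3: author = 3

Answer: cursor 3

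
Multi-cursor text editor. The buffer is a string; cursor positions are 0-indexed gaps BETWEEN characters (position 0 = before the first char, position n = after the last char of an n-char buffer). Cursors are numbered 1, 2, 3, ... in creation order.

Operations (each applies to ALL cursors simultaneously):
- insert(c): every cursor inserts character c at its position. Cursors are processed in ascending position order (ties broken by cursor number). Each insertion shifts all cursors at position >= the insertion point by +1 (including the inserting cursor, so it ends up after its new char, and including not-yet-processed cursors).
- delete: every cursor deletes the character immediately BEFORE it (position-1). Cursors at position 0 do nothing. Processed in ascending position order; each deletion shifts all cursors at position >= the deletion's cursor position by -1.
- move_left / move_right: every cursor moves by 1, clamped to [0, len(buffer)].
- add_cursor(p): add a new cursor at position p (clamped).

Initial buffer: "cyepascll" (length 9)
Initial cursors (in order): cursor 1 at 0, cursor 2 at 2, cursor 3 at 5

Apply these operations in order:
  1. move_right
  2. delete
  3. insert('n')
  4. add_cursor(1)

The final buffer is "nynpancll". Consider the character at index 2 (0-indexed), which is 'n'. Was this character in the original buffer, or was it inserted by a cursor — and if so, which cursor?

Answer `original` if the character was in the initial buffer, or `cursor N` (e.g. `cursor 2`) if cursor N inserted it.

Answer: cursor 2

Derivation:
After op 1 (move_right): buffer="cyepascll" (len 9), cursors c1@1 c2@3 c3@6, authorship .........
After op 2 (delete): buffer="ypacll" (len 6), cursors c1@0 c2@1 c3@3, authorship ......
After op 3 (insert('n')): buffer="nynpancll" (len 9), cursors c1@1 c2@3 c3@6, authorship 1.2..3...
After op 4 (add_cursor(1)): buffer="nynpancll" (len 9), cursors c1@1 c4@1 c2@3 c3@6, authorship 1.2..3...
Authorship (.=original, N=cursor N): 1 . 2 . . 3 . . .
Index 2: author = 2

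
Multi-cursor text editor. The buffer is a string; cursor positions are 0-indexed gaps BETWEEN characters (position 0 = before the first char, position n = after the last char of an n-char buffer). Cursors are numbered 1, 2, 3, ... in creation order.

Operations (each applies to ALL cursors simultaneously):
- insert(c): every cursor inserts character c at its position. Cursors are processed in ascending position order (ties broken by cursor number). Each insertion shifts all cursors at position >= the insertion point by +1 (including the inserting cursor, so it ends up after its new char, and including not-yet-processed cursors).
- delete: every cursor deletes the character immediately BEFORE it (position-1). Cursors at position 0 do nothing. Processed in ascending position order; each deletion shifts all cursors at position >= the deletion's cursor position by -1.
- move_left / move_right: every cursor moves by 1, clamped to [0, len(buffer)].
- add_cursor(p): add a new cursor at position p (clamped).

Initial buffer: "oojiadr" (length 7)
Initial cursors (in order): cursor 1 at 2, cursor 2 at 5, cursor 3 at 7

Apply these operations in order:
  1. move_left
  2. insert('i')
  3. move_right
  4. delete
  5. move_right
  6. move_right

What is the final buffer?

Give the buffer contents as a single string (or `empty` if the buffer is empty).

Answer: oijiidi

Derivation:
After op 1 (move_left): buffer="oojiadr" (len 7), cursors c1@1 c2@4 c3@6, authorship .......
After op 2 (insert('i')): buffer="oiojiiadir" (len 10), cursors c1@2 c2@6 c3@9, authorship .1...2..3.
After op 3 (move_right): buffer="oiojiiadir" (len 10), cursors c1@3 c2@7 c3@10, authorship .1...2..3.
After op 4 (delete): buffer="oijiidi" (len 7), cursors c1@2 c2@5 c3@7, authorship .1..2.3
After op 5 (move_right): buffer="oijiidi" (len 7), cursors c1@3 c2@6 c3@7, authorship .1..2.3
After op 6 (move_right): buffer="oijiidi" (len 7), cursors c1@4 c2@7 c3@7, authorship .1..2.3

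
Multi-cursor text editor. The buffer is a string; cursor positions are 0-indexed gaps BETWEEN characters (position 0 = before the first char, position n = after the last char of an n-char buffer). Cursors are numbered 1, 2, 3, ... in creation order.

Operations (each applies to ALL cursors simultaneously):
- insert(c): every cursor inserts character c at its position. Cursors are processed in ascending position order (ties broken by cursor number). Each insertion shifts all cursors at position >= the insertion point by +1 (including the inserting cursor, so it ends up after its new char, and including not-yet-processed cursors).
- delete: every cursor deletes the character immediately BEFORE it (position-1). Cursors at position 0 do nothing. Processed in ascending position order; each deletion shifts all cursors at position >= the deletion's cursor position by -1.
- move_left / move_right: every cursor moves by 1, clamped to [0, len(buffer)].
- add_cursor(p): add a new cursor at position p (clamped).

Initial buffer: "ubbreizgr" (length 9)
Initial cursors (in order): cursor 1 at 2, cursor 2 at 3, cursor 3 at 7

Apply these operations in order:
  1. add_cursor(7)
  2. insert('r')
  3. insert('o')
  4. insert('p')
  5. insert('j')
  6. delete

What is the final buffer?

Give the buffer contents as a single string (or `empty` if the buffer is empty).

Answer: ubropbropreizrrooppgr

Derivation:
After op 1 (add_cursor(7)): buffer="ubbreizgr" (len 9), cursors c1@2 c2@3 c3@7 c4@7, authorship .........
After op 2 (insert('r')): buffer="ubrbrreizrrgr" (len 13), cursors c1@3 c2@5 c3@11 c4@11, authorship ..1.2....34..
After op 3 (insert('o')): buffer="ubrobroreizrroogr" (len 17), cursors c1@4 c2@7 c3@15 c4@15, authorship ..11.22....3434..
After op 4 (insert('p')): buffer="ubropbropreizrrooppgr" (len 21), cursors c1@5 c2@9 c3@19 c4@19, authorship ..111.222....343434..
After op 5 (insert('j')): buffer="ubropjbropjreizrrooppjjgr" (len 25), cursors c1@6 c2@11 c3@23 c4@23, authorship ..1111.2222....34343434..
After op 6 (delete): buffer="ubropbropreizrrooppgr" (len 21), cursors c1@5 c2@9 c3@19 c4@19, authorship ..111.222....343434..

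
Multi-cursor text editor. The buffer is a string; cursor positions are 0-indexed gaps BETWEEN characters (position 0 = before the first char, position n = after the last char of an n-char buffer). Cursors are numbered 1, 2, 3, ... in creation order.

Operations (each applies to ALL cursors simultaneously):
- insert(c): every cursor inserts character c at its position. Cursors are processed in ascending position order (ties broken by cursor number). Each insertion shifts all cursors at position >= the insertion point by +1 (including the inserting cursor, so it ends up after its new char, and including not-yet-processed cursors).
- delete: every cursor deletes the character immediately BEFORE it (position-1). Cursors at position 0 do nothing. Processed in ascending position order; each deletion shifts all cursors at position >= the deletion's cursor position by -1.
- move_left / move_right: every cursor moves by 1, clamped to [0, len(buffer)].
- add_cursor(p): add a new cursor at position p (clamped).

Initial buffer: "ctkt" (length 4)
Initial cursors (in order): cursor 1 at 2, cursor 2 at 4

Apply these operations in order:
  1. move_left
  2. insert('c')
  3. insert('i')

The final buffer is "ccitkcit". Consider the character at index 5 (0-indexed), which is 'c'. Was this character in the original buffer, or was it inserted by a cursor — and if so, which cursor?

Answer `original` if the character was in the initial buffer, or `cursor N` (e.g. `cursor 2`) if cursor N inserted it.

After op 1 (move_left): buffer="ctkt" (len 4), cursors c1@1 c2@3, authorship ....
After op 2 (insert('c')): buffer="cctkct" (len 6), cursors c1@2 c2@5, authorship .1..2.
After op 3 (insert('i')): buffer="ccitkcit" (len 8), cursors c1@3 c2@7, authorship .11..22.
Authorship (.=original, N=cursor N): . 1 1 . . 2 2 .
Index 5: author = 2

Answer: cursor 2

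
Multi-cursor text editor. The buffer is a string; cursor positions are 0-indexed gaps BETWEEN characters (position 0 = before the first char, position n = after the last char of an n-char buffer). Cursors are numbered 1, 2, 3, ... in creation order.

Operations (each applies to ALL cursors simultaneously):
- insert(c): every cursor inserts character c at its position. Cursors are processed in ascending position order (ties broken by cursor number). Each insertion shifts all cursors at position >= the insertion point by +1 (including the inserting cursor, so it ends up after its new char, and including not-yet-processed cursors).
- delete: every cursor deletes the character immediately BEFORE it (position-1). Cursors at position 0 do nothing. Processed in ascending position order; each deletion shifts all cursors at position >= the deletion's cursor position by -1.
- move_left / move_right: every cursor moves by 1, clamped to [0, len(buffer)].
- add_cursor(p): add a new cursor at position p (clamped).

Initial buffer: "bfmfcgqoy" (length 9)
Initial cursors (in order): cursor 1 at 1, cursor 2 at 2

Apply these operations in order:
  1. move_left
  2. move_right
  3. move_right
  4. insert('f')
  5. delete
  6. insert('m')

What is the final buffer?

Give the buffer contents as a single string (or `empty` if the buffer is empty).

After op 1 (move_left): buffer="bfmfcgqoy" (len 9), cursors c1@0 c2@1, authorship .........
After op 2 (move_right): buffer="bfmfcgqoy" (len 9), cursors c1@1 c2@2, authorship .........
After op 3 (move_right): buffer="bfmfcgqoy" (len 9), cursors c1@2 c2@3, authorship .........
After op 4 (insert('f')): buffer="bffmffcgqoy" (len 11), cursors c1@3 c2@5, authorship ..1.2......
After op 5 (delete): buffer="bfmfcgqoy" (len 9), cursors c1@2 c2@3, authorship .........
After op 6 (insert('m')): buffer="bfmmmfcgqoy" (len 11), cursors c1@3 c2@5, authorship ..1.2......

Answer: bfmmmfcgqoy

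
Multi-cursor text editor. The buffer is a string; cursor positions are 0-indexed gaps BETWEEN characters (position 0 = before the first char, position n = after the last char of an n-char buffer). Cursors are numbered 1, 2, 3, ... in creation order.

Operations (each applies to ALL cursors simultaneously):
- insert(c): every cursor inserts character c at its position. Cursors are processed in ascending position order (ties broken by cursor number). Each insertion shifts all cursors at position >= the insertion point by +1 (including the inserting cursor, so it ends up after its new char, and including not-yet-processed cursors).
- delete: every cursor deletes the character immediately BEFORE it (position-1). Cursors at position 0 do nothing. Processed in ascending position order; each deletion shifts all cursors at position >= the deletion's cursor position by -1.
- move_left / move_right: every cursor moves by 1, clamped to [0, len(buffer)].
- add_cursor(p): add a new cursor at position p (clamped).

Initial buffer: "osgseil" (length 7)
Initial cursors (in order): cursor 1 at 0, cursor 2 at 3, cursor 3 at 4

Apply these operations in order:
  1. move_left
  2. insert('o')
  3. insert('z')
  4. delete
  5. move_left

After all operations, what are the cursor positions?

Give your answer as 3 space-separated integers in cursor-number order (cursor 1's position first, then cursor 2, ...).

Answer: 0 3 5

Derivation:
After op 1 (move_left): buffer="osgseil" (len 7), cursors c1@0 c2@2 c3@3, authorship .......
After op 2 (insert('o')): buffer="oosogoseil" (len 10), cursors c1@1 c2@4 c3@6, authorship 1..2.3....
After op 3 (insert('z')): buffer="ozosozgozseil" (len 13), cursors c1@2 c2@6 c3@9, authorship 11..22.33....
After op 4 (delete): buffer="oosogoseil" (len 10), cursors c1@1 c2@4 c3@6, authorship 1..2.3....
After op 5 (move_left): buffer="oosogoseil" (len 10), cursors c1@0 c2@3 c3@5, authorship 1..2.3....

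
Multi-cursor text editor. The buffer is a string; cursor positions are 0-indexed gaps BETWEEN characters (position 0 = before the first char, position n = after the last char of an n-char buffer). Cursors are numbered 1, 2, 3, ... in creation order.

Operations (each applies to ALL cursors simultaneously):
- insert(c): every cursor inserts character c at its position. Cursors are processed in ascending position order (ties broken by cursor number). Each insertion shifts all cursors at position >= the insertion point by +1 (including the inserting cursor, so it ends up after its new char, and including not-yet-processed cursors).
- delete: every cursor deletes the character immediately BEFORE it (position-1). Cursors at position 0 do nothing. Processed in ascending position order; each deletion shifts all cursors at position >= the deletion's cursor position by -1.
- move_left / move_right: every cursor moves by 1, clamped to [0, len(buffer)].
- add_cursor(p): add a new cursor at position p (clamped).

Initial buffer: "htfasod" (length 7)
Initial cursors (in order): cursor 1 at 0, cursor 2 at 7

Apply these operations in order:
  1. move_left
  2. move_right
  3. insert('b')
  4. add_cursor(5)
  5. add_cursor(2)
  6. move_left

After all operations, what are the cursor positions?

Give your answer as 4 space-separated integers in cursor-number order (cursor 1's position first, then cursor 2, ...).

After op 1 (move_left): buffer="htfasod" (len 7), cursors c1@0 c2@6, authorship .......
After op 2 (move_right): buffer="htfasod" (len 7), cursors c1@1 c2@7, authorship .......
After op 3 (insert('b')): buffer="hbtfasodb" (len 9), cursors c1@2 c2@9, authorship .1......2
After op 4 (add_cursor(5)): buffer="hbtfasodb" (len 9), cursors c1@2 c3@5 c2@9, authorship .1......2
After op 5 (add_cursor(2)): buffer="hbtfasodb" (len 9), cursors c1@2 c4@2 c3@5 c2@9, authorship .1......2
After op 6 (move_left): buffer="hbtfasodb" (len 9), cursors c1@1 c4@1 c3@4 c2@8, authorship .1......2

Answer: 1 8 4 1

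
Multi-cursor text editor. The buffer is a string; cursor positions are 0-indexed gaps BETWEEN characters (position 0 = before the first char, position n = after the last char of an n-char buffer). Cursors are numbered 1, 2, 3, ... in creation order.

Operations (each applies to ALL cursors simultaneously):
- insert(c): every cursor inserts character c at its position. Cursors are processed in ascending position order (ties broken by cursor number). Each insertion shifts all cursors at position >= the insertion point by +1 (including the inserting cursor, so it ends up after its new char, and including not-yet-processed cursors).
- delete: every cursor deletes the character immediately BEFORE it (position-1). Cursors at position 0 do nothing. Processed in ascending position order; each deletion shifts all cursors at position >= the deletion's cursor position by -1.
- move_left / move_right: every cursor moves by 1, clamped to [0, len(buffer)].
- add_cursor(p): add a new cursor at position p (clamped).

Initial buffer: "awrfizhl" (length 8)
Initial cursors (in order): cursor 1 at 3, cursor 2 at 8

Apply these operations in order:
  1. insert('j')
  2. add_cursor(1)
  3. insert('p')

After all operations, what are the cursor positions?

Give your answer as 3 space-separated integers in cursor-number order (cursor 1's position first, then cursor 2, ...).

Answer: 6 13 2

Derivation:
After op 1 (insert('j')): buffer="awrjfizhlj" (len 10), cursors c1@4 c2@10, authorship ...1.....2
After op 2 (add_cursor(1)): buffer="awrjfizhlj" (len 10), cursors c3@1 c1@4 c2@10, authorship ...1.....2
After op 3 (insert('p')): buffer="apwrjpfizhljp" (len 13), cursors c3@2 c1@6 c2@13, authorship .3..11.....22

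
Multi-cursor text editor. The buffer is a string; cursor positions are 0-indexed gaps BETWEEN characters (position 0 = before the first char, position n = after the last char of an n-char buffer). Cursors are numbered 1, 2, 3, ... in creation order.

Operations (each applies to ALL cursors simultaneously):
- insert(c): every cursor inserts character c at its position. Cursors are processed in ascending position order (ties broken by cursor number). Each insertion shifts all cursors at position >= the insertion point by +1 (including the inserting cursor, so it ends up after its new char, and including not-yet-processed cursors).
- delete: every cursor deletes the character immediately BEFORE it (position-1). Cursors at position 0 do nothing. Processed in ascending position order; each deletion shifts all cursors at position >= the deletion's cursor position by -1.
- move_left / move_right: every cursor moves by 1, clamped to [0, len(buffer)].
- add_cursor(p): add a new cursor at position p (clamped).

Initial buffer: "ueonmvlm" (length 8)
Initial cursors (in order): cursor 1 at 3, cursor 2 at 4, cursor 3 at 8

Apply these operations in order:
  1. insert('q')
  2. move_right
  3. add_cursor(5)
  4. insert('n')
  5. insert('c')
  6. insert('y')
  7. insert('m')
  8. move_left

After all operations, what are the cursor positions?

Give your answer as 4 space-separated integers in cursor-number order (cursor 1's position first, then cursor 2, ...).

Answer: 12 18 26 12

Derivation:
After op 1 (insert('q')): buffer="ueoqnqmvlmq" (len 11), cursors c1@4 c2@6 c3@11, authorship ...1.2....3
After op 2 (move_right): buffer="ueoqnqmvlmq" (len 11), cursors c1@5 c2@7 c3@11, authorship ...1.2....3
After op 3 (add_cursor(5)): buffer="ueoqnqmvlmq" (len 11), cursors c1@5 c4@5 c2@7 c3@11, authorship ...1.2....3
After op 4 (insert('n')): buffer="ueoqnnnqmnvlmqn" (len 15), cursors c1@7 c4@7 c2@10 c3@15, authorship ...1.142.2...33
After op 5 (insert('c')): buffer="ueoqnnnccqmncvlmqnc" (len 19), cursors c1@9 c4@9 c2@13 c3@19, authorship ...1.14142.22...333
After op 6 (insert('y')): buffer="ueoqnnnccyyqmncyvlmqncy" (len 23), cursors c1@11 c4@11 c2@16 c3@23, authorship ...1.1414142.222...3333
After op 7 (insert('m')): buffer="ueoqnnnccyymmqmncymvlmqncym" (len 27), cursors c1@13 c4@13 c2@19 c3@27, authorship ...1.141414142.2222...33333
After op 8 (move_left): buffer="ueoqnnnccyymmqmncymvlmqncym" (len 27), cursors c1@12 c4@12 c2@18 c3@26, authorship ...1.141414142.2222...33333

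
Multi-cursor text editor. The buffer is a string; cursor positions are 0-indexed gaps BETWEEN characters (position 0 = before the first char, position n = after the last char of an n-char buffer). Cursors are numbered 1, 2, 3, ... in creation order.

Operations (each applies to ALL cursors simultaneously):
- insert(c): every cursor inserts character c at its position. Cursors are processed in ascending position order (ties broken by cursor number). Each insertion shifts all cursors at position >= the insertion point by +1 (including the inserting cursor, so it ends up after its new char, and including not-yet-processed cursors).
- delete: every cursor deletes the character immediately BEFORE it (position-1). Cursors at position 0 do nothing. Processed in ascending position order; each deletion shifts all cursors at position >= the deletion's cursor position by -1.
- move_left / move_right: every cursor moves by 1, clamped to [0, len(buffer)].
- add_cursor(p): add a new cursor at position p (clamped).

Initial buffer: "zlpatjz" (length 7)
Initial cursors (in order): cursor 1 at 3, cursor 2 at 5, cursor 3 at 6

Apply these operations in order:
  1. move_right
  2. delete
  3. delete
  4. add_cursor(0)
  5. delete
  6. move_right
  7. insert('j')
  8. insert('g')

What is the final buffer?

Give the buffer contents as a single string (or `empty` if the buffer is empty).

Answer: jjjjgggg

Derivation:
After op 1 (move_right): buffer="zlpatjz" (len 7), cursors c1@4 c2@6 c3@7, authorship .......
After op 2 (delete): buffer="zlpt" (len 4), cursors c1@3 c2@4 c3@4, authorship ....
After op 3 (delete): buffer="z" (len 1), cursors c1@1 c2@1 c3@1, authorship .
After op 4 (add_cursor(0)): buffer="z" (len 1), cursors c4@0 c1@1 c2@1 c3@1, authorship .
After op 5 (delete): buffer="" (len 0), cursors c1@0 c2@0 c3@0 c4@0, authorship 
After op 6 (move_right): buffer="" (len 0), cursors c1@0 c2@0 c3@0 c4@0, authorship 
After op 7 (insert('j')): buffer="jjjj" (len 4), cursors c1@4 c2@4 c3@4 c4@4, authorship 1234
After op 8 (insert('g')): buffer="jjjjgggg" (len 8), cursors c1@8 c2@8 c3@8 c4@8, authorship 12341234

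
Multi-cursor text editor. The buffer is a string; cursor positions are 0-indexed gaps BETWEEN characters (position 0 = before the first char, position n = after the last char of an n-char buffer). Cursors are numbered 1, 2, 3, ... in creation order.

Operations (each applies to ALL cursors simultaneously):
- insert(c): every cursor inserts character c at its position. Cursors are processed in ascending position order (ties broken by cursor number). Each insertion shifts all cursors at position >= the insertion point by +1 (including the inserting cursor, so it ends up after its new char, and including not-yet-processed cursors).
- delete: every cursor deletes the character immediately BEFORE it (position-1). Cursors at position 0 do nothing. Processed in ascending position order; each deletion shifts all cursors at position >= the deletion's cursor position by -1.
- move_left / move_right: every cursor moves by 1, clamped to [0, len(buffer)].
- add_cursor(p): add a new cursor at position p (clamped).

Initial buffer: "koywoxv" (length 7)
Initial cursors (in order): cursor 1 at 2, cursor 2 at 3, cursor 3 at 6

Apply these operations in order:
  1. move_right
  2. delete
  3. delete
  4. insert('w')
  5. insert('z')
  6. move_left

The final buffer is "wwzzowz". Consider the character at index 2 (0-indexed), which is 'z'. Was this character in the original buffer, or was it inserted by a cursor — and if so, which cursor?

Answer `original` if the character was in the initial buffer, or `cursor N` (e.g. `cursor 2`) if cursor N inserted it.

Answer: cursor 1

Derivation:
After op 1 (move_right): buffer="koywoxv" (len 7), cursors c1@3 c2@4 c3@7, authorship .......
After op 2 (delete): buffer="koox" (len 4), cursors c1@2 c2@2 c3@4, authorship ....
After op 3 (delete): buffer="o" (len 1), cursors c1@0 c2@0 c3@1, authorship .
After op 4 (insert('w')): buffer="wwow" (len 4), cursors c1@2 c2@2 c3@4, authorship 12.3
After op 5 (insert('z')): buffer="wwzzowz" (len 7), cursors c1@4 c2@4 c3@7, authorship 1212.33
After op 6 (move_left): buffer="wwzzowz" (len 7), cursors c1@3 c2@3 c3@6, authorship 1212.33
Authorship (.=original, N=cursor N): 1 2 1 2 . 3 3
Index 2: author = 1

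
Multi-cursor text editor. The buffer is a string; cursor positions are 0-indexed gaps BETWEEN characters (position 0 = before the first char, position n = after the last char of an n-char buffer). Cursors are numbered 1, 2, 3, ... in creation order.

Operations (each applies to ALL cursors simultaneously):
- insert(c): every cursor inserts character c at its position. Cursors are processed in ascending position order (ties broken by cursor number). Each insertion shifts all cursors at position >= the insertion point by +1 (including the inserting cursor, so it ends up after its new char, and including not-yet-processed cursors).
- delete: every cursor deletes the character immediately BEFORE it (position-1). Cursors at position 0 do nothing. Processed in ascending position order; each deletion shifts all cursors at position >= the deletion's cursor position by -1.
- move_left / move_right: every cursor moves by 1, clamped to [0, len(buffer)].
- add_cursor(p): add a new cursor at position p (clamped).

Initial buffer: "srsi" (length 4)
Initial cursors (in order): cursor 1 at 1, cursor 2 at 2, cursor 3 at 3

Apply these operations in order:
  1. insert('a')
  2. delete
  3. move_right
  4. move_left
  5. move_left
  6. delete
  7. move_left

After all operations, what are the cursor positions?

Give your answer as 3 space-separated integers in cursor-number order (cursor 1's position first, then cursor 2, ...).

Answer: 0 0 0

Derivation:
After op 1 (insert('a')): buffer="sarasai" (len 7), cursors c1@2 c2@4 c3@6, authorship .1.2.3.
After op 2 (delete): buffer="srsi" (len 4), cursors c1@1 c2@2 c3@3, authorship ....
After op 3 (move_right): buffer="srsi" (len 4), cursors c1@2 c2@3 c3@4, authorship ....
After op 4 (move_left): buffer="srsi" (len 4), cursors c1@1 c2@2 c3@3, authorship ....
After op 5 (move_left): buffer="srsi" (len 4), cursors c1@0 c2@1 c3@2, authorship ....
After op 6 (delete): buffer="si" (len 2), cursors c1@0 c2@0 c3@0, authorship ..
After op 7 (move_left): buffer="si" (len 2), cursors c1@0 c2@0 c3@0, authorship ..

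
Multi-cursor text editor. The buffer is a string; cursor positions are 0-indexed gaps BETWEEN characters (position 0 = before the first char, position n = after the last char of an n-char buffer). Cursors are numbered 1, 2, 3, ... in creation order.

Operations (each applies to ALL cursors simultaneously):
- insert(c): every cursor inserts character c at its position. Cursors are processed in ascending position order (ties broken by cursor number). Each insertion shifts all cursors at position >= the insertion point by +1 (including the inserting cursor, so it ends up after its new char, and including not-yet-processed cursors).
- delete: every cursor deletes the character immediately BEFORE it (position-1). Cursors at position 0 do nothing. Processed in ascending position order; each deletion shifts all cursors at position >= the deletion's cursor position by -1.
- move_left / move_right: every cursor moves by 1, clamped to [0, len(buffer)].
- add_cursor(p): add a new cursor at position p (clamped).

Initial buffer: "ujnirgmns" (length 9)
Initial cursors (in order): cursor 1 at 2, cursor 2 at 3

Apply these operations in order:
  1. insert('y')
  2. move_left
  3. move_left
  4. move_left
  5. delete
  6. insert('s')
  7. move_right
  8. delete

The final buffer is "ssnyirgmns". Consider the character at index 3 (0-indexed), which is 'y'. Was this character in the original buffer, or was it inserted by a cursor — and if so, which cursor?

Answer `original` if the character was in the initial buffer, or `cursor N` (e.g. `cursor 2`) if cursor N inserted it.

After op 1 (insert('y')): buffer="ujynyirgmns" (len 11), cursors c1@3 c2@5, authorship ..1.2......
After op 2 (move_left): buffer="ujynyirgmns" (len 11), cursors c1@2 c2@4, authorship ..1.2......
After op 3 (move_left): buffer="ujynyirgmns" (len 11), cursors c1@1 c2@3, authorship ..1.2......
After op 4 (move_left): buffer="ujynyirgmns" (len 11), cursors c1@0 c2@2, authorship ..1.2......
After op 5 (delete): buffer="uynyirgmns" (len 10), cursors c1@0 c2@1, authorship .1.2......
After op 6 (insert('s')): buffer="susynyirgmns" (len 12), cursors c1@1 c2@3, authorship 1.21.2......
After op 7 (move_right): buffer="susynyirgmns" (len 12), cursors c1@2 c2@4, authorship 1.21.2......
After op 8 (delete): buffer="ssnyirgmns" (len 10), cursors c1@1 c2@2, authorship 12.2......
Authorship (.=original, N=cursor N): 1 2 . 2 . . . . . .
Index 3: author = 2

Answer: cursor 2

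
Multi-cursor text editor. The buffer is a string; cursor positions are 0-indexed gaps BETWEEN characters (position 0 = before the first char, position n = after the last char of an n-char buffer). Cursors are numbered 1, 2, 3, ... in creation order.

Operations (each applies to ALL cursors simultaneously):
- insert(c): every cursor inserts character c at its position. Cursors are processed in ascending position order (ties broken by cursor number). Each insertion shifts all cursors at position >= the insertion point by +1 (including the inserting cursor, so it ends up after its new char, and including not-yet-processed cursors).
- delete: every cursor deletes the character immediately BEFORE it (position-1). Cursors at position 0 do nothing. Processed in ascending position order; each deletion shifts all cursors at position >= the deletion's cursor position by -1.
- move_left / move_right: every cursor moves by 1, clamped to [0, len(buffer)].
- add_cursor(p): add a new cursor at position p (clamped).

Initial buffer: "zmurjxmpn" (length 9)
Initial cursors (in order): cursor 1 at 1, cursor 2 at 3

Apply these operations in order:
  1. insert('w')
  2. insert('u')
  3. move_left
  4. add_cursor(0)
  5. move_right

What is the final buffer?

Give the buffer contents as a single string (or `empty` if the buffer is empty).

Answer: zwumuwurjxmpn

Derivation:
After op 1 (insert('w')): buffer="zwmuwrjxmpn" (len 11), cursors c1@2 c2@5, authorship .1..2......
After op 2 (insert('u')): buffer="zwumuwurjxmpn" (len 13), cursors c1@3 c2@7, authorship .11..22......
After op 3 (move_left): buffer="zwumuwurjxmpn" (len 13), cursors c1@2 c2@6, authorship .11..22......
After op 4 (add_cursor(0)): buffer="zwumuwurjxmpn" (len 13), cursors c3@0 c1@2 c2@6, authorship .11..22......
After op 5 (move_right): buffer="zwumuwurjxmpn" (len 13), cursors c3@1 c1@3 c2@7, authorship .11..22......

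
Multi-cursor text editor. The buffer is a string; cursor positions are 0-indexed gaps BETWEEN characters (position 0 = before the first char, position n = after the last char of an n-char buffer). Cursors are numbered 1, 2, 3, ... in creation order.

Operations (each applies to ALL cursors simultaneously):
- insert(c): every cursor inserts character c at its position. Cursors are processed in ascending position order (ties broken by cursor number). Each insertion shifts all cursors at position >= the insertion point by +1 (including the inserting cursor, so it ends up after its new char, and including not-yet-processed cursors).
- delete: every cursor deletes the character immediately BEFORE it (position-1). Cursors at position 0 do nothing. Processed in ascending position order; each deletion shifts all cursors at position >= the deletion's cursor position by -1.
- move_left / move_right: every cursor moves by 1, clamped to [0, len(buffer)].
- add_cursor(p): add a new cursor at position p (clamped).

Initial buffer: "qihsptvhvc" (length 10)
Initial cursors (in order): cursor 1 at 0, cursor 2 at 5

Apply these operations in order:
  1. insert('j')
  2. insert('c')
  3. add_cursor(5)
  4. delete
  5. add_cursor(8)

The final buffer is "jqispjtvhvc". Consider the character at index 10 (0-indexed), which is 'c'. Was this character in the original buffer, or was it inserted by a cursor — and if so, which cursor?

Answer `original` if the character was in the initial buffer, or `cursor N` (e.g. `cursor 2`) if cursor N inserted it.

Answer: original

Derivation:
After op 1 (insert('j')): buffer="jqihspjtvhvc" (len 12), cursors c1@1 c2@7, authorship 1.....2.....
After op 2 (insert('c')): buffer="jcqihspjctvhvc" (len 14), cursors c1@2 c2@9, authorship 11.....22.....
After op 3 (add_cursor(5)): buffer="jcqihspjctvhvc" (len 14), cursors c1@2 c3@5 c2@9, authorship 11.....22.....
After op 4 (delete): buffer="jqispjtvhvc" (len 11), cursors c1@1 c3@3 c2@6, authorship 1....2.....
After op 5 (add_cursor(8)): buffer="jqispjtvhvc" (len 11), cursors c1@1 c3@3 c2@6 c4@8, authorship 1....2.....
Authorship (.=original, N=cursor N): 1 . . . . 2 . . . . .
Index 10: author = original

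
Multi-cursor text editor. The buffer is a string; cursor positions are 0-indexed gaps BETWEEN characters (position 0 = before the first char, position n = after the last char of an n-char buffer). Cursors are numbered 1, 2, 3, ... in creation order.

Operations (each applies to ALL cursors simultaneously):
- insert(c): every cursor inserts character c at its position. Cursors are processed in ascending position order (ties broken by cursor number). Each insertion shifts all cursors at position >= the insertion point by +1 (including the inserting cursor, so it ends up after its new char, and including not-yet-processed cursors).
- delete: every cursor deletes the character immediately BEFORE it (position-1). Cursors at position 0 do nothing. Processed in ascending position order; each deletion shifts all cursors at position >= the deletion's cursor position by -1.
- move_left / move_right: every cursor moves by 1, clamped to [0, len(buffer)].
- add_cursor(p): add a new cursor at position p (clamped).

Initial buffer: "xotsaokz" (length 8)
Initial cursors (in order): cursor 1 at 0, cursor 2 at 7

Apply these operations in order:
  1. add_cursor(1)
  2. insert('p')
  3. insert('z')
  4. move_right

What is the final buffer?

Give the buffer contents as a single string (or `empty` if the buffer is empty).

Answer: pzxpzotsaokpzz

Derivation:
After op 1 (add_cursor(1)): buffer="xotsaokz" (len 8), cursors c1@0 c3@1 c2@7, authorship ........
After op 2 (insert('p')): buffer="pxpotsaokpz" (len 11), cursors c1@1 c3@3 c2@10, authorship 1.3......2.
After op 3 (insert('z')): buffer="pzxpzotsaokpzz" (len 14), cursors c1@2 c3@5 c2@13, authorship 11.33......22.
After op 4 (move_right): buffer="pzxpzotsaokpzz" (len 14), cursors c1@3 c3@6 c2@14, authorship 11.33......22.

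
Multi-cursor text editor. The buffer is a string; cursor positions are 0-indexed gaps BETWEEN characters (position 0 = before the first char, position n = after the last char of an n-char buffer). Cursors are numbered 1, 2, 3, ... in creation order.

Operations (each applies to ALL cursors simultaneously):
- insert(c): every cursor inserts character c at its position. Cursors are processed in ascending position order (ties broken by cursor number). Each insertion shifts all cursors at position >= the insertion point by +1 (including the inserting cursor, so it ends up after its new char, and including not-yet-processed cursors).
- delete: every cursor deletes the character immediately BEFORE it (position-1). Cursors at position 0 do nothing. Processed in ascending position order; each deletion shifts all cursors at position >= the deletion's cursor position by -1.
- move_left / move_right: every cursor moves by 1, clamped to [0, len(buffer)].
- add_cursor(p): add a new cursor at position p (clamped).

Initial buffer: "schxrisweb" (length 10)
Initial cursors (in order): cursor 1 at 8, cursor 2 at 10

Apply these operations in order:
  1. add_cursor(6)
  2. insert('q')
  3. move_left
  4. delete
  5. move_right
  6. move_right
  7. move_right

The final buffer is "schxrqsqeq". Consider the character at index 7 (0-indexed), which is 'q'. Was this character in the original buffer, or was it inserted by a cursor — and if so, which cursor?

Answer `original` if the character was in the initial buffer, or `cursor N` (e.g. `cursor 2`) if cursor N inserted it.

Answer: cursor 1

Derivation:
After op 1 (add_cursor(6)): buffer="schxrisweb" (len 10), cursors c3@6 c1@8 c2@10, authorship ..........
After op 2 (insert('q')): buffer="schxriqswqebq" (len 13), cursors c3@7 c1@10 c2@13, authorship ......3..1..2
After op 3 (move_left): buffer="schxriqswqebq" (len 13), cursors c3@6 c1@9 c2@12, authorship ......3..1..2
After op 4 (delete): buffer="schxrqsqeq" (len 10), cursors c3@5 c1@7 c2@9, authorship .....3.1.2
After op 5 (move_right): buffer="schxrqsqeq" (len 10), cursors c3@6 c1@8 c2@10, authorship .....3.1.2
After op 6 (move_right): buffer="schxrqsqeq" (len 10), cursors c3@7 c1@9 c2@10, authorship .....3.1.2
After op 7 (move_right): buffer="schxrqsqeq" (len 10), cursors c3@8 c1@10 c2@10, authorship .....3.1.2
Authorship (.=original, N=cursor N): . . . . . 3 . 1 . 2
Index 7: author = 1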